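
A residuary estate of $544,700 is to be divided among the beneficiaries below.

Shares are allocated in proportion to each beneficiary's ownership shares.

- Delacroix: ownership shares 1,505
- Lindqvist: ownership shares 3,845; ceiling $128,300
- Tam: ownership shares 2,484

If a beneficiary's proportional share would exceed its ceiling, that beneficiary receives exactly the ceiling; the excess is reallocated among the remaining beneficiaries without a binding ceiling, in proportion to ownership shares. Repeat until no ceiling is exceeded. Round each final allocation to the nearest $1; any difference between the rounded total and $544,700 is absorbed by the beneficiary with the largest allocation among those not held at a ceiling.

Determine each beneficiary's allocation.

Ownership shares total: 7,834.
Unconstrained shares: Delacroix 104,643.03; Lindqvist 267,343.82; Tam 172,713.15.
Cap binds for Lindqvist ($128,300); balance $416,400 reallocated over remaining ownership shares 3,989.
Shares after redistribution: Delacroix 157,102.53 → $157,103; Tam 259,297.47 → $259,297.

Delacroix: $157,103; Lindqvist: $128,300; Tam: $259,297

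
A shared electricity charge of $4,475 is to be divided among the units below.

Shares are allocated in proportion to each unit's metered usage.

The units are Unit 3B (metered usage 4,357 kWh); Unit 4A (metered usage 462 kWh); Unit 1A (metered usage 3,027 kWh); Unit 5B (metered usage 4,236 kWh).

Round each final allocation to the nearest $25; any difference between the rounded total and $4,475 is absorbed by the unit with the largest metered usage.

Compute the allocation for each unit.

Unit 3B: $1,600; Unit 4A: $175; Unit 1A: $1,125; Unit 5B: $1,575

Sum of metered usage: 12,082.
Raw shares: Unit 3B 4,357/12,082 × $4,475 = 1,613.77; Unit 4A 462/12,082 × $4,475 = 171.12; Unit 1A 3,027/12,082 × $4,475 = 1,121.16; Unit 5B 4,236/12,082 × $4,475 = 1,568.95.
At nearest $25: Unit 3B $1,625; Unit 4A $175; Unit 1A $1,125; Unit 5B $1,575. Sum = $4,500.
Difference $4,475 − $4,500 = −$25 applied to largest metered usage (Unit 3B): Unit 3B becomes $1,600.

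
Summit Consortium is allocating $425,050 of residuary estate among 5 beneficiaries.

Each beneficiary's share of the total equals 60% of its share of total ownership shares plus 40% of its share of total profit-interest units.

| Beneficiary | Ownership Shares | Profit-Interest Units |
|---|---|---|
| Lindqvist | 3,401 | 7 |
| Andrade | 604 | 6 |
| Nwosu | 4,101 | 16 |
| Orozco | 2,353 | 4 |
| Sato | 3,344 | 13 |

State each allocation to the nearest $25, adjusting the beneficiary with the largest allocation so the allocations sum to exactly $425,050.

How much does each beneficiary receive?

Lindqvist: $88,700; Andrade: $33,325; Nwosu: $134,950; Orozco: $58,250; Sato: $109,825

Totals — ownership shares 13,803, profit-interest units 46.
Composite weights (60% ownership shares + 40% profit-interest units): Lindqvist 0.2087; Andrade 0.0784; Nwosu 0.3174; Orozco 0.1371; Sato 0.2584.
Unrounded shares: Lindqvist 88,710.91; Andrade 33,336.28; Nwosu 134,909.18; Orozco 58,259.36; Sato 109,834.27.
At nearest $25: Lindqvist $88,700; Andrade $33,325; Nwosu $134,900; Orozco $58,250; Sato $109,825. Sum = $425,000.
Difference $425,050 − $425,000 = +$50 applied to largest allocation (Nwosu): Nwosu becomes $134,950.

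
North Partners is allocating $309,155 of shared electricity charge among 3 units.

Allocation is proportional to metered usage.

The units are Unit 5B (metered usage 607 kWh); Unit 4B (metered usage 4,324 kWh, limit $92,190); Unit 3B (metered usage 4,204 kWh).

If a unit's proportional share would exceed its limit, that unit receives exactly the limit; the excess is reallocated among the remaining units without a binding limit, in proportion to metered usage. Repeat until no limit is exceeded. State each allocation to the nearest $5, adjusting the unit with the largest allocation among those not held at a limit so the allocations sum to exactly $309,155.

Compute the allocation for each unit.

Unit 5B: $27,375 · Unit 4B: $92,190 · Unit 3B: $189,590

Sum of metered usage: 9,135.
Unconstrained shares: Unit 5B 20,542.65; Unit 4B 146,336.75; Unit 3B 142,275.60.
Cap binds for Unit 4B ($92,190); remaining pool $216,965 reallocated over remaining metered usage 4,811.
Redistributed shares: Unit 5B 27,374.30 → $27,375; Unit 3B 189,590.70 → $189,590.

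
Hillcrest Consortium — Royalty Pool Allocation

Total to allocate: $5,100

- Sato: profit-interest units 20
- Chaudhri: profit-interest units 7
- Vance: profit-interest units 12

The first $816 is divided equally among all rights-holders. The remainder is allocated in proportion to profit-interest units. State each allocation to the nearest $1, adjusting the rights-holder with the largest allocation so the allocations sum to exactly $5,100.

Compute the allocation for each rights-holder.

$816 shared equally gives $272 per rights-holder.
Remainder $4,284 by profit-interest units (total 39): Sato 2,196.92 → $2,197; Chaudhri 768.92 → $769; Vance 1,318.15 → $1,318.
Totals: Sato $272 + $2,197 = $2,469; Chaudhri $272 + $769 = $1,041; Vance $272 + $1,318 = $1,590.

Sato: $2,469 | Chaudhri: $1,041 | Vance: $1,590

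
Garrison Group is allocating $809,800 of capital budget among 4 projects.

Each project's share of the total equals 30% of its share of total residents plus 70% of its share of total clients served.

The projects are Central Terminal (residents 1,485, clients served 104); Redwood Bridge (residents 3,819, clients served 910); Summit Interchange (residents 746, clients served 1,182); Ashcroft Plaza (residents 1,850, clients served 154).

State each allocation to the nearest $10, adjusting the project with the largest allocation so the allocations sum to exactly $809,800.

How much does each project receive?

Residents total 7,900; clients served total 2,350.
Combined weights (30% residents + 70% clients served): Central Terminal 0.0874; Redwood Bridge 0.4161; Summit Interchange 0.3804; Ashcroft Plaza 0.1161.
Pro-rata amounts: Central Terminal 70,753.14; Redwood Bridge 336,948.99; Summit Interchange 308,059.44; Ashcroft Plaza 94,038.43.
At nearest $10: Central Terminal $70,750; Redwood Bridge $336,950; Summit Interchange $308,060; Ashcroft Plaza $94,040. Sum = $809,800.
No rounding difference to absorb.

Central Terminal: $70,750; Redwood Bridge: $336,950; Summit Interchange: $308,060; Ashcroft Plaza: $94,040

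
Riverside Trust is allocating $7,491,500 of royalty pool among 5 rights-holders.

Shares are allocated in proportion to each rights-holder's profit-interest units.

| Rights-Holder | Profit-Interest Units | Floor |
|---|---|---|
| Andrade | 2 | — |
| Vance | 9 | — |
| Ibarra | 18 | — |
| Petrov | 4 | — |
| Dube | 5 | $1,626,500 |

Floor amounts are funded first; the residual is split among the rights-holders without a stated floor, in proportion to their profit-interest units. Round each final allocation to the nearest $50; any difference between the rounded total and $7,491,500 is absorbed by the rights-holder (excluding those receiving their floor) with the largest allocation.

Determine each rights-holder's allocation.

Fund the minimums — Dube $1,626,500. Residual $5,865,000.
Residual split over remaining profit-interest units 33: Andrade 355,454.55 → $355,450; Vance 1,599,545.45 → $1,599,550; Ibarra 3,199,090.91 → $3,199,100; Petrov 710,909.09 → $710,900.

Andrade: $355,450 · Vance: $1,599,550 · Ibarra: $3,199,100 · Petrov: $710,900 · Dube: $1,626,500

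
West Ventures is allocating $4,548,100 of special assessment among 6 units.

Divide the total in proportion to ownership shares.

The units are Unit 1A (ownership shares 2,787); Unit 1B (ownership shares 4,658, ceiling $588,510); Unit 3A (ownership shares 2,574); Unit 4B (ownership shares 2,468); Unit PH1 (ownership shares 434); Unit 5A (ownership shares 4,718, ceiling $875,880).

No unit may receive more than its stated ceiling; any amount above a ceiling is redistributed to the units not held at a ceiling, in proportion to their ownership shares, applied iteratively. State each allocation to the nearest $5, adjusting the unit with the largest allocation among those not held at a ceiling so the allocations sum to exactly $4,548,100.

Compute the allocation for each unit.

Total ownership shares = 17,639.
Unconstrained shares: Unit 1A 718,609.60; Unit 1B 1,201,034.63; Unit 3A 663,688.95; Unit 4B 636,357.55; Unit PH1 111,904.04; Unit 5A 1,216,505.23.
Held at cap: Unit 1B ($588,510), Unit 5A ($875,880); balance $3,083,710 reallocated over remaining ownership shares 8,263.
Shares after redistribution: Unit 1A 1,040,094.37 → $1,040,095; Unit 3A 960,603.84 → $960,605; Unit 4B 921,045.17 → $921,045; Unit PH1 161,966.62 → $161,965.

Unit 1A: $1,040,095 · Unit 1B: $588,510 · Unit 3A: $960,605 · Unit 4B: $921,045 · Unit PH1: $161,965 · Unit 5A: $875,880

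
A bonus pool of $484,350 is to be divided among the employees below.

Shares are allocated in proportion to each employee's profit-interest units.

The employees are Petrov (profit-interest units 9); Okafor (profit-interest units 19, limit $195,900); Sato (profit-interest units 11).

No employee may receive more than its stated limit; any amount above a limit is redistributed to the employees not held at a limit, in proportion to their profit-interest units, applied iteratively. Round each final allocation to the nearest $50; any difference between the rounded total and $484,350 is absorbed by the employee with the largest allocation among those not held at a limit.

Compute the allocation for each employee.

Total profit-interest units = 39.
Pro-rata shares before constraints: Petrov 111,773.08; Okafor 235,965.38; Sato 136,611.54.
Capped: Okafor ($195,900); balance $288,450 reallocated over remaining profit-interest units 20.
Shares after redistribution: Petrov 129,802.50 → $129,800; Sato 158,647.50 → $158,650.

Petrov: $129,800; Okafor: $195,900; Sato: $158,650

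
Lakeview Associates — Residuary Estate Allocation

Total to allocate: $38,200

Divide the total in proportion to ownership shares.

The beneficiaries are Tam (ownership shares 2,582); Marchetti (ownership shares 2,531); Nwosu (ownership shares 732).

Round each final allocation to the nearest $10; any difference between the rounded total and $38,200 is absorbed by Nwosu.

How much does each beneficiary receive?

Tam: $16,870 · Marchetti: $16,540 · Nwosu: $4,790

Sum of ownership shares: 5,845.
Unrounded shares: Tam 2,582/5,845 × $38,200 = 16,874.66; Marchetti 2,531/5,845 × $38,200 = 16,541.35; Nwosu 732/5,845 × $38,200 = 4,783.99.
At nearest $10: Tam $16,870; Marchetti $16,540; Nwosu $4,780. Sum = $38,190.
Difference $38,200 − $38,190 = +$10 applied to Nwosu: Nwosu becomes $4,790.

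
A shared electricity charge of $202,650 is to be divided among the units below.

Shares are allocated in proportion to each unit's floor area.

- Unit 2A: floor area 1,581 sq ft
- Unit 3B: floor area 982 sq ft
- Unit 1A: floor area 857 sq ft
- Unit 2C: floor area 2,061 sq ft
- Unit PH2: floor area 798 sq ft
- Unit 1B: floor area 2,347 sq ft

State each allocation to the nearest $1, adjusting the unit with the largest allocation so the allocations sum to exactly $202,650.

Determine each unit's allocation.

Sum of floor area: 8,626.
Proportional shares: Unit 2A 1,581/8,626 × $202,650 = 37,142.32; Unit 3B 982/8,626 × $202,650 = 23,070.06; Unit 1A 857/8,626 × $202,650 = 20,133.44; Unit 2C 2,061/8,626 × $202,650 = 48,418.93; Unit PH2 798/8,626 × $202,650 = 18,747.36; Unit 1B 2,347/8,626 × $202,650 = 55,137.90.
Rounded to nearest $1: Unit 2A $37,142; Unit 3B $23,070; Unit 1A $20,133; Unit 2C $48,419; Unit PH2 $18,747; Unit 1B $55,138. Sum = $202,649.
Difference $202,650 − $202,649 = +$1 applied to largest allocation (Unit 1B): Unit 1B becomes $55,139.

Unit 2A: $37,142 | Unit 3B: $23,070 | Unit 1A: $20,133 | Unit 2C: $48,419 | Unit PH2: $18,747 | Unit 1B: $55,139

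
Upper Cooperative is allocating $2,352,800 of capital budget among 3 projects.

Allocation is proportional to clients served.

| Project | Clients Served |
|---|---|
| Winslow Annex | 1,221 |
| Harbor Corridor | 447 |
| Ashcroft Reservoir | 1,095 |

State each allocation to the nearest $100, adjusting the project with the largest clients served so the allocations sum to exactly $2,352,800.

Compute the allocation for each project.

Winslow Annex: $1,039,800 | Harbor Corridor: $380,600 | Ashcroft Reservoir: $932,400

Clients served total: 2,763.
Unrounded shares: Winslow Annex 1,221/2,763 × $2,352,800 = 1,039,728.12; Harbor Corridor 447/2,763 × $2,352,800 = 380,637.57; Ashcroft Reservoir 1,095/2,763 × $2,352,800 = 932,434.31.
After rounding ($100): Winslow Annex $1,039,700; Harbor Corridor $380,600; Ashcroft Reservoir $932,400. Sum = $2,352,700.
Difference $2,352,800 − $2,352,700 = +$100 applied to largest clients served (Winslow Annex): Winslow Annex becomes $1,039,800.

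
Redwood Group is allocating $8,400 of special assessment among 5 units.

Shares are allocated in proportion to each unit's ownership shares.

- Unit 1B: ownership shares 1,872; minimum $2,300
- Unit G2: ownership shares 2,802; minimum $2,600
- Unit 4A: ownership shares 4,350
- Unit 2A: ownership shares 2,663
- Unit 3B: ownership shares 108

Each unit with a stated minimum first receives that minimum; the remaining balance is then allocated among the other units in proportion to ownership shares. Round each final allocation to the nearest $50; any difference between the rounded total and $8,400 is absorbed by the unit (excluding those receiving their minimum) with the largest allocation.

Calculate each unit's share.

Minimums first: Unit 1B $2,300; Unit G2 $2,600. Remaining pool $3,500.
Remaining pool split over remaining ownership shares 7,121: Unit 4A 2,138.04 → $2,150; Unit 2A 1,308.88 → $1,300; Unit 3B 53.08 → $50.

Unit 1B: $2,300 · Unit G2: $2,600 · Unit 4A: $2,150 · Unit 2A: $1,300 · Unit 3B: $50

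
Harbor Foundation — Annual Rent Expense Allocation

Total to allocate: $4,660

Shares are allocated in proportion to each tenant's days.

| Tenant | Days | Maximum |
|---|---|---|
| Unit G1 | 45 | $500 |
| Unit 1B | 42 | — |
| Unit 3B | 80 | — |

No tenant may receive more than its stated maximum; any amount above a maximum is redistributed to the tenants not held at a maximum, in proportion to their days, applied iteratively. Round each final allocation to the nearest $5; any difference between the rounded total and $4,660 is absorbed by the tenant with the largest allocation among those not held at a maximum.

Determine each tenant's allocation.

Total days = 167.
Unconstrained shares: Unit G1 1,255.69; Unit 1B 1,171.98; Unit 3B 2,232.34.
Capped: Unit G1 ($500); residual $4,160 reallocated over remaining days 122.
Redistributed shares: Unit 1B 1,432.13 → $1,430; Unit 3B 2,727.87 → $2,730.

Unit G1: $500 | Unit 1B: $1,430 | Unit 3B: $2,730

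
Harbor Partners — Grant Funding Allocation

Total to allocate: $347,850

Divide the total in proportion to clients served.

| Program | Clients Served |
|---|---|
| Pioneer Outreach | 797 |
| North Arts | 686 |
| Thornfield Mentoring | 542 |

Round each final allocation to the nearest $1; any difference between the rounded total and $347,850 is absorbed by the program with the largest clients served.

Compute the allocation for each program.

Clients served total: 2,025.
Pro-rata amounts: Pioneer Outreach 797/2,025 × $347,850 = 136,906.89; North Arts 686/2,025 × $347,850 = 117,839.56; Thornfield Mentoring 542/2,025 × $347,850 = 93,103.56.
After rounding ($1): Pioneer Outreach $136,907; North Arts $117,840; Thornfield Mentoring $93,104. Sum = $347,851.
Difference $347,850 − $347,851 = −$1 applied to largest clients served (Pioneer Outreach): Pioneer Outreach becomes $136,906.

Pioneer Outreach: $136,906; North Arts: $117,840; Thornfield Mentoring: $93,104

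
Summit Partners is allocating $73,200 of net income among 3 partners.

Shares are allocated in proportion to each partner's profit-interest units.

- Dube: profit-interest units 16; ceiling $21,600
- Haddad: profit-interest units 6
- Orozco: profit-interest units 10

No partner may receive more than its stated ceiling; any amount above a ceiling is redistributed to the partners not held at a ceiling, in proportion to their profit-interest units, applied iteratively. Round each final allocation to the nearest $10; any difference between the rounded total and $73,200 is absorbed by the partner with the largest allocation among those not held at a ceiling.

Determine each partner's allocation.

Dube: $21,600 · Haddad: $19,350 · Orozco: $32,250

Combined profit-interest units = 32.
Unconstrained shares: Dube 36,600.00; Haddad 13,725.00; Orozco 22,875.00.
Cap binds for Dube ($21,600); residual $51,600 reallocated over remaining profit-interest units 16.
Redistributed shares: Haddad 19,350.00 → $19,350; Orozco 32,250.00 → $32,250.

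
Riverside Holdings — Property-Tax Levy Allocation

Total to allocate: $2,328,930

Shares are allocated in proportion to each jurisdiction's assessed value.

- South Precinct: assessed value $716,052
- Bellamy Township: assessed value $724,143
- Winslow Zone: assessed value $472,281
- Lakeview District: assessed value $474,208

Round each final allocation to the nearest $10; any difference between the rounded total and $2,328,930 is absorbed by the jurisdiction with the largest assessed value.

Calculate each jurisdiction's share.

Sum of assessed value: 2,386,684.
Pro-rata amounts: South Precinct 716,052/2,386,684 × $2,328,930 = 698,724.67; Bellamy Township 724,143/2,386,684 × $2,328,930 = 706,619.88; Winslow Zone 472,281/2,386,684 × $2,328,930 = 460,852.54; Lakeview District 474,208/2,386,684 × $2,328,930 = 462,732.91.
At nearest $10: South Precinct $698,720; Bellamy Township $706,620; Winslow Zone $460,850; Lakeview District $462,730. Sum = $2,328,920.
Difference $2,328,930 − $2,328,920 = +$10 applied to largest assessed value (Bellamy Township): Bellamy Township becomes $706,630.

South Precinct: $698,720 · Bellamy Township: $706,630 · Winslow Zone: $460,850 · Lakeview District: $462,730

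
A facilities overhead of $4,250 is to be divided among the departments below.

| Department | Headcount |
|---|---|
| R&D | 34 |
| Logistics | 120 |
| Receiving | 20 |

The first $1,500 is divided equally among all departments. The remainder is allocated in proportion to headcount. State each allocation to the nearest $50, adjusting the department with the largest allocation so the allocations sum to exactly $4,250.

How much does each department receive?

Equal tier: $1,500 ÷ 3 = $500 apiece.
Remainder $2,750 by headcount (total 174): R&D 537.36 → $550; Logistics 1,896.55 → $1,900; Receiving 316.09 → $300.
Totals: R&D $500 + $550 = $1,050; Logistics $500 + $1,900 = $2,400; Receiving $500 + $300 = $800.

R&D: $1,050; Logistics: $2,400; Receiving: $800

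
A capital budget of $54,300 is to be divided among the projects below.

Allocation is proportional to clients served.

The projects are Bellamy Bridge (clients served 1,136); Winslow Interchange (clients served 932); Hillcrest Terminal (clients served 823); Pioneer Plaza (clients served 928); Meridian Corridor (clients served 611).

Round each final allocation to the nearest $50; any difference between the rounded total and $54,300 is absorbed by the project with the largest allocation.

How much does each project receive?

Bellamy Bridge: $13,950; Winslow Interchange: $11,400; Hillcrest Terminal: $10,100; Pioneer Plaza: $11,350; Meridian Corridor: $7,500

Clients served total: 4,430.
Pro-rata amounts: Bellamy Bridge 1,136/4,430 × $54,300 = 13,924.33; Winslow Interchange 932/4,430 × $54,300 = 11,423.84; Hillcrest Terminal 823/4,430 × $54,300 = 10,087.79; Pioneer Plaza 928/4,430 × $54,300 = 11,374.81; Meridian Corridor 611/4,430 × $54,300 = 7,489.23.
After rounding ($50): Bellamy Bridge $13,900; Winslow Interchange $11,400; Hillcrest Terminal $10,100; Pioneer Plaza $11,350; Meridian Corridor $7,500. Sum = $54,250.
Difference $54,300 − $54,250 = +$50 applied to largest allocation (Bellamy Bridge): Bellamy Bridge becomes $13,950.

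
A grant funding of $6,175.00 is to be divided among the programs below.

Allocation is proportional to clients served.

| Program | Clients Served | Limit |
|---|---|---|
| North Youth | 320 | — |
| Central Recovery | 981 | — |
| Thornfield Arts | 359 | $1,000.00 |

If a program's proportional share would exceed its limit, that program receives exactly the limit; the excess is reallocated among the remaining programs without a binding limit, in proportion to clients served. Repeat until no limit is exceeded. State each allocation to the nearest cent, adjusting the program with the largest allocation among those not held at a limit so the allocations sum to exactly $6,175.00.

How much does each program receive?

Sum of clients served: 1,660.
Proportional shares (ignoring caps): North Youth 1,190.3614; Central Recovery 3,649.2018; Thornfield Arts 1,335.4367.
Capped: Thornfield Arts ($1,000.00); remaining pool $5,175.00 reallocated over remaining clients served 1,301.
Redistributed shares: North Youth 1,272.8670 → $1,272.87; Central Recovery 3,902.1330 → $3,902.13.

North Youth: $1,272.87 · Central Recovery: $3,902.13 · Thornfield Arts: $1,000.00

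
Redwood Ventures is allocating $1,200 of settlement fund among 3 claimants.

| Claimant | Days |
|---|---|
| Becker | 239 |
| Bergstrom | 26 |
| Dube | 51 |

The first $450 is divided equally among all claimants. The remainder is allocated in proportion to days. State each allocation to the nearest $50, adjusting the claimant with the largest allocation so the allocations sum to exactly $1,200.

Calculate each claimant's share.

Becker: $750 | Bergstrom: $200 | Dube: $250

First tranche $450 split equally: $150 each.
Remainder $750 by days (total 316): Becker 567.25 → $550; Bergstrom 61.71 → $50; Dube 121.04 → $100.
Rounding difference +$50 on remainder applied to Becker.
Totals: Becker $150 + $600 = $750; Bergstrom $150 + $50 = $200; Dube $150 + $100 = $250.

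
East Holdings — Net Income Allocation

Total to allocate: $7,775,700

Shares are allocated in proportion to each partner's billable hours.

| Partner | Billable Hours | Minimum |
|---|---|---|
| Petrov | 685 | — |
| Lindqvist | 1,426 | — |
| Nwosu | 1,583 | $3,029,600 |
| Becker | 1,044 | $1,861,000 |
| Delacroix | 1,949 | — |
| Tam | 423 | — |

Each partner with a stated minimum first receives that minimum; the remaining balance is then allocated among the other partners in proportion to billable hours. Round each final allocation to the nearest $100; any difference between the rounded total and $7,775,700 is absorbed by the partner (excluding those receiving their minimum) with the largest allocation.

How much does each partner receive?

Fund the minimums — Nwosu $3,029,600; Becker $1,861,000. Residual $2,885,100.
Residual split over remaining billable hours 4,483: Petrov 440,841.74 → $440,800; Lindqvist 917,723.09 → $917,700; Delacroix 1,254,307.36 → $1,254,300; Tam 272,227.82 → $272,200.
Rounding difference +$100 applied to Delacroix → $1,254,400.

Petrov: $440,800; Lindqvist: $917,700; Nwosu: $3,029,600; Becker: $1,861,000; Delacroix: $1,254,400; Tam: $272,200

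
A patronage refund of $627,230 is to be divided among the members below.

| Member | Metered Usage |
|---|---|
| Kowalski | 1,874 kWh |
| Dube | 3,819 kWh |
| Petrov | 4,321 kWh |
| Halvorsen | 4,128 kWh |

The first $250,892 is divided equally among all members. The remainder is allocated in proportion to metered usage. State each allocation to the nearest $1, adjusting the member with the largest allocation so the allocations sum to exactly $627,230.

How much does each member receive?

Equal tier: $250,892 ÷ 4 = $62,723 apiece.
Remainder $376,338 by metered usage (total 14,142): Kowalski 49,869.71 → $49,870; Dube 101,628.82 → $101,629; Petrov 114,987.73 → $114,988; Halvorsen 109,851.74 → $109,852.
Rounding difference −$1 on remainder applied to Petrov.
Totals: Kowalski $62,723 + $49,870 = $112,593; Dube $62,723 + $101,629 = $164,352; Petrov $62,723 + $114,987 = $177,710; Halvorsen $62,723 + $109,852 = $172,575.

Kowalski: $112,593 | Dube: $164,352 | Petrov: $177,710 | Halvorsen: $172,575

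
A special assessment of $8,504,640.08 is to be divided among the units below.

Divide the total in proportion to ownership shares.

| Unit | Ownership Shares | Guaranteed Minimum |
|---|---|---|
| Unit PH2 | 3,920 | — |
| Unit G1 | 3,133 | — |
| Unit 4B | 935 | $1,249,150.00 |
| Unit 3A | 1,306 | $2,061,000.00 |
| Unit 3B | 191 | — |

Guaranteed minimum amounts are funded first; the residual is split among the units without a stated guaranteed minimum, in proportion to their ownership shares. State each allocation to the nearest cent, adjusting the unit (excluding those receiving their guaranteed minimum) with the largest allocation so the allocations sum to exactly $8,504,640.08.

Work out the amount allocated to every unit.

Guaranteed amounts: Unit 4B $1,249,150.00; Unit 3A $2,061,000.00. Remaining pool $5,194,490.08.
Remaining pool split over remaining ownership shares 7,244: Unit PH2 2,810,933.3398 → $2,810,933.34; Unit G1 2,246,595.4474 → $2,246,595.45; Unit 3B 136,961.2928 → $136,961.29.

Unit PH2: $2,810,933.34; Unit G1: $2,246,595.45; Unit 4B: $1,249,150.00; Unit 3A: $2,061,000.00; Unit 3B: $136,961.29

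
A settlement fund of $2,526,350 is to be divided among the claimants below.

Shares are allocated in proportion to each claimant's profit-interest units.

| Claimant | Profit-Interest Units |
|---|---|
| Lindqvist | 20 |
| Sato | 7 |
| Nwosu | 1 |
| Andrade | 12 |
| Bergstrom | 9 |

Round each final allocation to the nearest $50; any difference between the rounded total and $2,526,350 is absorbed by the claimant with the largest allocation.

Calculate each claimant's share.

Profit-interest units total: 49.
Proportional shares: Lindqvist 20/49 × $2,526,350 = 1,031,163.27; Sato 7/49 × $2,526,350 = 360,907.14; Nwosu 1/49 × $2,526,350 = 51,558.16; Andrade 12/49 × $2,526,350 = 618,697.96; Bergstrom 9/49 × $2,526,350 = 464,023.47.
After rounding ($50): Lindqvist $1,031,150; Sato $360,900; Nwosu $51,550; Andrade $618,700; Bergstrom $464,000. Sum = $2,526,300.
Difference $2,526,350 − $2,526,300 = +$50 applied to largest allocation (Lindqvist): Lindqvist becomes $1,031,200.

Lindqvist: $1,031,200 · Sato: $360,900 · Nwosu: $51,550 · Andrade: $618,700 · Bergstrom: $464,000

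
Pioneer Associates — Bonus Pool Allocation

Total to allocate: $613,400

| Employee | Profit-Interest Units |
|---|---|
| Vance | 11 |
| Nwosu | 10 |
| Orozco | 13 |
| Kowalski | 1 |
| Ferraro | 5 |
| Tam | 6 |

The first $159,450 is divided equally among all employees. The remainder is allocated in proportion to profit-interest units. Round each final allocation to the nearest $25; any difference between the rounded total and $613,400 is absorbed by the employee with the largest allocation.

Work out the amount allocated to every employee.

$159,450 shared equally gives $26,575 per employee.
Remainder $453,950 by profit-interest units (total 46): Vance 108,553.26 → $108,550; Nwosu 98,684.78 → $98,675; Orozco 128,290.22 → $128,300; Kowalski 9,868.48 → $9,875; Ferraro 49,342.39 → $49,350; Tam 59,210.87 → $59,200.
Totals: Vance $26,575 + $108,550 = $135,125; Nwosu $26,575 + $98,675 = $125,250; Orozco $26,575 + $128,300 = $154,875; Kowalski $26,575 + $9,875 = $36,450; Ferraro $26,575 + $49,350 = $75,925; Tam $26,575 + $59,200 = $85,775.

Vance: $135,125 | Nwosu: $125,250 | Orozco: $154,875 | Kowalski: $36,450 | Ferraro: $75,925 | Tam: $85,775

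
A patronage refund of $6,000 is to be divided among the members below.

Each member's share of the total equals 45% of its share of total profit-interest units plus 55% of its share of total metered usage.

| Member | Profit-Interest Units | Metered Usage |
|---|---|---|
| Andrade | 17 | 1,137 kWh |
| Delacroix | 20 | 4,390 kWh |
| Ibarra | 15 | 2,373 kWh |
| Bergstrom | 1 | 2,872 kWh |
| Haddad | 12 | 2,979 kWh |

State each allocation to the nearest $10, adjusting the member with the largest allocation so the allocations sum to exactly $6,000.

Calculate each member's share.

Profit-interest units total 65; metered usage total 13,751.
Composite weights (45% profit-interest units + 55% metered usage): Andrade 0.1632; Delacroix 0.3140; Ibarra 0.1988; Bergstrom 0.1218; Haddad 0.2022.
Raw shares: Andrade 979.01; Delacroix 1,884.29; Ibarra 1,192.56; Bergstrom 730.77; Haddad 1,213.37.
At nearest $10: Andrade $980; Delacroix $1,880; Ibarra $1,190; Bergstrom $730; Haddad $1,210. Sum = $5,990.
Difference $6,000 − $5,990 = +$10 applied to largest allocation (Delacroix): Delacroix becomes $1,890.

Andrade: $980 | Delacroix: $1,890 | Ibarra: $1,190 | Bergstrom: $730 | Haddad: $1,210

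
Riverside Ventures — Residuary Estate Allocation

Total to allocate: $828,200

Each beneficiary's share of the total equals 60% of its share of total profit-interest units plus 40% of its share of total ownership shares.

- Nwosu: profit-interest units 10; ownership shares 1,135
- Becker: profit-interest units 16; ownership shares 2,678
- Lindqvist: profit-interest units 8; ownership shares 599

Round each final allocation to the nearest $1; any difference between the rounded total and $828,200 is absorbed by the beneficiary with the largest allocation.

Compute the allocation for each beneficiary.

Totals — profit-interest units 34, ownership shares 4,412.
Composite weights (60% profit-interest units + 40% ownership shares): Nwosu 0.2794; Becker 0.5251; Lindqvist 0.1955.
Unrounded shares: Nwosu 231,375.70; Becker 434,925.36; Lindqvist 161,898.94.
At nearest $1: Nwosu $231,376; Becker $434,925; Lindqvist $161,899. Sum = $828,200.
No rounding difference to absorb.

Nwosu: $231,376 | Becker: $434,925 | Lindqvist: $161,899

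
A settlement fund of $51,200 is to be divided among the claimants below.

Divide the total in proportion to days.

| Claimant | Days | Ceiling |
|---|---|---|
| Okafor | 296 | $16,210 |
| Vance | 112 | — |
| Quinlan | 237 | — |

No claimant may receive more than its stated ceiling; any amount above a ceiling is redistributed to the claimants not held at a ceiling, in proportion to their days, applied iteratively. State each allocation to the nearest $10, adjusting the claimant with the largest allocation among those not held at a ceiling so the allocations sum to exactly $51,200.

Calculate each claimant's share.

Okafor: $16,210 · Vance: $11,230 · Quinlan: $23,760

Total days = 645.
Proportional shares (ignoring caps): Okafor 23,496.43; Vance 8,890.54; Quinlan 18,813.02.
Capped: Okafor ($16,210); remaining pool $34,990 reallocated over remaining days 349.
Remaining shares: Vance 11,228.88 → $11,230; Quinlan 23,761.12 → $23,760.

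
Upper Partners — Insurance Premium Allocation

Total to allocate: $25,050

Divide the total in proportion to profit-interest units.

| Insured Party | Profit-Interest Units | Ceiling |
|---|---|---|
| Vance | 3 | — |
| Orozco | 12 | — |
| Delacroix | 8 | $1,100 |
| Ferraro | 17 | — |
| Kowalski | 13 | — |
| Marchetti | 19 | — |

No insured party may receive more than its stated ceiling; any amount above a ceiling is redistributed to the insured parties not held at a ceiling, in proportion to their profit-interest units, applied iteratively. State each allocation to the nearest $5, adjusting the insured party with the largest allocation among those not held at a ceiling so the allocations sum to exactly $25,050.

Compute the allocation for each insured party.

Vance: $1,125 | Orozco: $4,490 | Delacroix: $1,100 | Ferraro: $6,360 | Kowalski: $4,865 | Marchetti: $7,110

Profit-interest units total: 72.
Proportional shares (ignoring caps): Vance 1,043.75; Orozco 4,175.00; Delacroix 2,783.33; Ferraro 5,914.58; Kowalski 4,522.92; Marchetti 6,610.42.
Held at cap: Delacroix ($1,100); balance $23,950 reallocated over remaining profit-interest units 64.
Remaining shares: Vance 1,122.66 → $1,125; Orozco 4,490.62 → $4,490; Ferraro 6,361.72 → $6,360; Kowalski 4,864.84 → $4,865; Marchetti 7,110.16 → $7,110.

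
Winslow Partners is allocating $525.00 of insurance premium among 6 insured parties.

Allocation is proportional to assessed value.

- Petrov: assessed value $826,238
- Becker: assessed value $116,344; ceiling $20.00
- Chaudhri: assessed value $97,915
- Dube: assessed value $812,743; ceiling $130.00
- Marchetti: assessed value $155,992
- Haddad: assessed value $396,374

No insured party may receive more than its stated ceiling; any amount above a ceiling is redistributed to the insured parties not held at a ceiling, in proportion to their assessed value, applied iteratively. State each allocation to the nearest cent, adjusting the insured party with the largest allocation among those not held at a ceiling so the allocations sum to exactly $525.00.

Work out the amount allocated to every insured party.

Total assessed value = 2,405,606.
Unconstrained shares: Petrov 180.3184; Becker 25.3909; Chaudhri 21.3690; Dube 177.3732; Marchetti 34.0437; Haddad 86.5048.
Capped: Becker ($20.00), Dube ($130.00); balance $375.00 reallocated over remaining assessed value 1,476,519.
Shares after redistribution: Petrov 209.8444 → $209.84; Chaudhri 24.8680 → $24.87; Marchetti 39.6182 → $39.62; Haddad 100.6694 → $100.67.

Petrov: $209.84; Becker: $20.00; Chaudhri: $24.87; Dube: $130.00; Marchetti: $39.62; Haddad: $100.67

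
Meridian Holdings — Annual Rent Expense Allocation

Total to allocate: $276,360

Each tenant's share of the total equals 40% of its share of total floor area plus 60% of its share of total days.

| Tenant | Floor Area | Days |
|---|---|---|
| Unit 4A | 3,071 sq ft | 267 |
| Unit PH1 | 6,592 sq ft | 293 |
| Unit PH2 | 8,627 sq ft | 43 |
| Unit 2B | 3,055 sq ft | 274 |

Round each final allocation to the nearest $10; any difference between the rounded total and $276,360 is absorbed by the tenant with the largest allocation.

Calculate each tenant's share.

Totals — floor area 21,345, days 877.
Combined weights (40% floor area + 60% days): Unit 4A 0.2402; Unit PH1 0.3240; Unit PH2 0.1911; Unit 2B 0.2447.
Proportional shares: Unit 4A 66,386.64; Unit PH1 89,537.47; Unit PH2 52,808.61; Unit 2B 67,627.28.
Rounded to nearest $10: Unit 4A $66,390; Unit PH1 $89,540; Unit PH2 $52,810; Unit 2B $67,630. Sum = $276,370.
Difference $276,360 − $276,370 = −$10 applied to largest allocation (Unit PH1): Unit PH1 becomes $89,530.

Unit 4A: $66,390 · Unit PH1: $89,530 · Unit PH2: $52,810 · Unit 2B: $67,630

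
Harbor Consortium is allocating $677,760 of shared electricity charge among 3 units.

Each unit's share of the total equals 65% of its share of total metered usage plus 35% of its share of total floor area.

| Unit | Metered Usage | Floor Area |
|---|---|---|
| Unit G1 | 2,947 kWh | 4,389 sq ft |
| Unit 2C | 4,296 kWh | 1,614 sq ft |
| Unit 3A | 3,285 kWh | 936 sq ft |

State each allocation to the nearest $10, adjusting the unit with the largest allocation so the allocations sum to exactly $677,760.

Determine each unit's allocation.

Metered usage total 10,528; floor area total 6,939.
Combined weights (65% metered usage + 35% floor area): Unit G1 0.4033; Unit 2C 0.3466; Unit 3A 0.2500.
Unrounded shares: Unit G1 273,359.11; Unit 2C 234,942.11; Unit 3A 169,458.78.
At nearest $10: Unit G1 $273,360; Unit 2C $234,940; Unit 3A $169,460. Sum = $677,760.
No rounding difference to absorb.

Unit G1: $273,360; Unit 2C: $234,940; Unit 3A: $169,460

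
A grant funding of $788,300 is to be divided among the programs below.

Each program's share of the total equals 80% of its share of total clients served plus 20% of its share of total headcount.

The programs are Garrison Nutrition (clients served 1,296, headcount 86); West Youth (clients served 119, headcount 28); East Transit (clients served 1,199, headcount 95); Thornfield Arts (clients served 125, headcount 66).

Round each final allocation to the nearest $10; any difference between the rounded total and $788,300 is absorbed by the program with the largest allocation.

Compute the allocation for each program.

Garrison Nutrition: $347,700 · West Youth: $43,450 · East Transit: $330,530 · Thornfield Arts: $66,620

Totals — clients served 2,739, headcount 275.
Blended shares (80% clients served + 20% headcount): Garrison Nutrition 0.4411; West Youth 0.0551; East Transit 0.4193; Thornfield Arts 0.0845.
Unrounded shares: Garrison Nutrition 347,701.60; West Youth 43,451.76; East Transit 330,527.66; Thornfield Arts 66,618.98.
Rounded to nearest $10: Garrison Nutrition $347,700; West Youth $43,450; East Transit $330,530; Thornfield Arts $66,620. Sum = $788,300.
Sum already equals the total — no adjustment.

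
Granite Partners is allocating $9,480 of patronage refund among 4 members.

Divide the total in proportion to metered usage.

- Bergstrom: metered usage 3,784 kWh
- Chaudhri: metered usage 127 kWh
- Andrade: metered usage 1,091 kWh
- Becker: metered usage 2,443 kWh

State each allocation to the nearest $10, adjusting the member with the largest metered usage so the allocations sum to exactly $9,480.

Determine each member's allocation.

Combined metered usage = 3,784 + 127 + 1,091 + 2,443 = 7,445.
Pro-rata amounts: Bergstrom 4,818.31; Chaudhri 161.71; Andrade 1,389.21; Becker 3,110.76.
Rounded to nearest $10: Bergstrom $4,820; Chaudhri $160; Andrade $1,390; Becker $3,110. Sum = $9,480.
No rounding difference to absorb.

Bergstrom: $4,820; Chaudhri: $160; Andrade: $1,390; Becker: $3,110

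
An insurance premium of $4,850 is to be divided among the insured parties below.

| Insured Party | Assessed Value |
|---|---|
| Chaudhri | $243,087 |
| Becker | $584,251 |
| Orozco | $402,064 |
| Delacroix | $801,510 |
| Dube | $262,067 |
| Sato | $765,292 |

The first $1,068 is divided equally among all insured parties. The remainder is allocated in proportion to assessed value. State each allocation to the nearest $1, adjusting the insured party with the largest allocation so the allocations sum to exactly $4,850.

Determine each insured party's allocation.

Chaudhri: $479 · Becker: $901 · Orozco: $675 · Delacroix: $1,169 · Dube: $502 · Sato: $1,124

Equal tier: $1,068 ÷ 6 = $178 apiece.
Remainder $3,782 by assessed value (total 3,058,271): Chaudhri 300.61 → $301; Becker 722.51 → $723; Orozco 497.21 → $497; Delacroix 991.18 → $991; Dube 324.08 → $324; Sato 946.40 → $946.
Totals: Chaudhri $178 + $301 = $479; Becker $178 + $723 = $901; Orozco $178 + $497 = $675; Delacroix $178 + $991 = $1,169; Dube $178 + $324 = $502; Sato $178 + $946 = $1,124.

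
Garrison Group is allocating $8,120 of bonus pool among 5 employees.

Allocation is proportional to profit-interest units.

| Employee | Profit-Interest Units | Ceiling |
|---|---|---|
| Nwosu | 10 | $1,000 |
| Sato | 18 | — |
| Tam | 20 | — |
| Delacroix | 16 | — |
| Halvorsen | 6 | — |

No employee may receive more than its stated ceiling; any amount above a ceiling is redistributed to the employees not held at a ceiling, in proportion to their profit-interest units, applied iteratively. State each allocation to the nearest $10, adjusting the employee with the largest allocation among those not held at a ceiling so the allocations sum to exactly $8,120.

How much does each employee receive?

Nwosu: $1,000 · Sato: $2,140 · Tam: $2,370 · Delacroix: $1,900 · Halvorsen: $710

Combined profit-interest units = 70.
Proportional shares (ignoring caps): Nwosu 1,160.00; Sato 2,088.00; Tam 2,320.00; Delacroix 1,856.00; Halvorsen 696.00.
Held at cap: Nwosu ($1,000); remaining pool $7,120 reallocated over remaining profit-interest units 60.
Remaining shares: Sato 2,136.00 → $2,140; Tam 2,373.33 → $2,370; Delacroix 1,898.67 → $1,900; Halvorsen 712.00 → $710.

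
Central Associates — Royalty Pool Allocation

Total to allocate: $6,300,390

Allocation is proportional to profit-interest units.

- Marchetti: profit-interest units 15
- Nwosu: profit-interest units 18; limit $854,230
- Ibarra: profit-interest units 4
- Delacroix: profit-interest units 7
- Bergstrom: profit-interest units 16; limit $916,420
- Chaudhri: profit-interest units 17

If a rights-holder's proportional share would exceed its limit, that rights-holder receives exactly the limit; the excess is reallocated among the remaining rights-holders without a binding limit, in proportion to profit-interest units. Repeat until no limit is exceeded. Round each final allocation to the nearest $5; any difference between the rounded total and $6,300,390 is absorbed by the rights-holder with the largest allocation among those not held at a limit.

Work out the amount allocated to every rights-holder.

Marchetti: $1,580,140 · Nwosu: $854,230 · Ibarra: $421,370 · Delacroix: $737,400 · Bergstrom: $916,420 · Chaudhri: $1,790,830

Combined profit-interest units = 77.
Proportional shares (ignoring caps): Marchetti 1,227,348.70; Nwosu 1,472,818.44; Ibarra 327,292.99; Delacroix 572,762.73; Bergstrom 1,309,171.95; Chaudhri 1,390,995.19.
Held at cap: Nwosu ($854,230), Bergstrom ($916,420); balance $4,529,740 reallocated over remaining profit-interest units 43.
Shares after redistribution: Marchetti 1,580,141.86 → $1,580,140; Ibarra 421,371.16 → $421,370; Delacroix 737,399.53 → $737,400; Chaudhri 1,790,827.44 → $1,790,825.
Rounding difference +$5 applied to Chaudhri → $1,790,830.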